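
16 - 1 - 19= -4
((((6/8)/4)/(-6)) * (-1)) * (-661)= -661/32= -20.66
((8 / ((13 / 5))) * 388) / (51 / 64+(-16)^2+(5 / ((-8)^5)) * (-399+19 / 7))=4.65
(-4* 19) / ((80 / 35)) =-133 / 4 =-33.25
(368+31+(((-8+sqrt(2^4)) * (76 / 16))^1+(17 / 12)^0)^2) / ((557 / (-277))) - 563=-513862 / 557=-922.55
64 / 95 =0.67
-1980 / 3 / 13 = -660 / 13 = -50.77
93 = 93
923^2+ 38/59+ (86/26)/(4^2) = 851929.85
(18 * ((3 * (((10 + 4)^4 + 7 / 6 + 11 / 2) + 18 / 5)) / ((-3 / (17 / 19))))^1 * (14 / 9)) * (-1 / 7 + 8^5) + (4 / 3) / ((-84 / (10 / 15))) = -113277848229038 / 3591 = -31544931280.71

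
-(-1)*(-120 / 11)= -120 / 11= -10.91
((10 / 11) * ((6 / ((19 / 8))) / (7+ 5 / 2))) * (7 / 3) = 2240 / 3971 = 0.56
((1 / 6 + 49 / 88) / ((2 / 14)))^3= 2389979753 / 18399744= 129.89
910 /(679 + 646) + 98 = 26152 /265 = 98.69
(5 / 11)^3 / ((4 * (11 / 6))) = 375 / 29282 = 0.01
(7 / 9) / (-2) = -7 / 18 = -0.39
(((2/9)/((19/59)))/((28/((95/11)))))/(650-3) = 295/896742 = 0.00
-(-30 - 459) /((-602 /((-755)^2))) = -463026.95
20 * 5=100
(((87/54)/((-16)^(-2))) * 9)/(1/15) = 55680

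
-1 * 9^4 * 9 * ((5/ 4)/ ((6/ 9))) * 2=-885735/ 4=-221433.75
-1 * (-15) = 15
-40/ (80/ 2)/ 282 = -1/ 282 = -0.00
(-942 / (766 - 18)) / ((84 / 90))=-1.35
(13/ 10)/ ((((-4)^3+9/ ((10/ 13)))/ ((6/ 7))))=-78/ 3661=-0.02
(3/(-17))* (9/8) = -0.20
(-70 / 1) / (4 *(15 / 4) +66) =-0.86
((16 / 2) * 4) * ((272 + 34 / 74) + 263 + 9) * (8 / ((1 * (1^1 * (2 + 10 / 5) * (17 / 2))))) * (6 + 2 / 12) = 25280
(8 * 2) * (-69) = -1104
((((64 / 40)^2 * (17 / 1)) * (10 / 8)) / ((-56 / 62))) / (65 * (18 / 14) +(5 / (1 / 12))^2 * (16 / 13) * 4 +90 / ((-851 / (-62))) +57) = -5830201 / 1729858215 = -0.00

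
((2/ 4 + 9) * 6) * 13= 741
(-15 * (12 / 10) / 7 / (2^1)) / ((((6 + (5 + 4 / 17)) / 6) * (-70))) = 459 / 46795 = 0.01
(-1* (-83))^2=6889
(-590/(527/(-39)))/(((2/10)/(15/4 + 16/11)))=13173225/11594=1136.21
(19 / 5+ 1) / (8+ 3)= 24 / 55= 0.44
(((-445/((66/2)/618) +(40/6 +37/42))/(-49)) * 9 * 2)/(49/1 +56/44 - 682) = -4.84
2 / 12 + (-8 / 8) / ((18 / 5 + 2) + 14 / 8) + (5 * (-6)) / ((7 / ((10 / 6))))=-697 / 98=-7.11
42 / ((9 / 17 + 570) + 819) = 119 / 3937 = 0.03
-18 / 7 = -2.57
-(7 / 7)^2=-1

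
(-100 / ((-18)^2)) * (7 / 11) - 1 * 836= -836.20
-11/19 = -0.58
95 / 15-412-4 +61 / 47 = -57580 / 141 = -408.37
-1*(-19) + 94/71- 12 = 591/71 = 8.32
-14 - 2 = -16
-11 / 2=-5.50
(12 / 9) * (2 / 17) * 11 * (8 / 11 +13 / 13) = 152 / 51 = 2.98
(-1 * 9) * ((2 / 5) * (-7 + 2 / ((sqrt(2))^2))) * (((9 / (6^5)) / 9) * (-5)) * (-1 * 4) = 1 / 18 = 0.06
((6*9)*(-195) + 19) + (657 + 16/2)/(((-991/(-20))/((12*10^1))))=-8820401/991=-8900.51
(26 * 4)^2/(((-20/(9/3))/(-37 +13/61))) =59683.04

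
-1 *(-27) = 27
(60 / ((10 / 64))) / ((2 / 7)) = 1344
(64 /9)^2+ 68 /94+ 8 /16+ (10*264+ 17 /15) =102519641 /38070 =2692.92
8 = 8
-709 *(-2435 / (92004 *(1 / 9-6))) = -5179245 / 1625404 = -3.19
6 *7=42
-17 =-17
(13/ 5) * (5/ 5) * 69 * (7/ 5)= 251.16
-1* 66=-66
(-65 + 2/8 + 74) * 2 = 37/2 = 18.50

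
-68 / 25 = -2.72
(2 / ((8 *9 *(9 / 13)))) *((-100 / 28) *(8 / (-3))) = 650 / 1701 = 0.38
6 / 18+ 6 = 19 / 3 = 6.33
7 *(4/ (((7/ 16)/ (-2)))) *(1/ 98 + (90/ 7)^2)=-1036864/ 49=-21160.49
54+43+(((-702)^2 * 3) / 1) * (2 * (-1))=-2956727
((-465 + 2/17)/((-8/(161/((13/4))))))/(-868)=-181769/54808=-3.32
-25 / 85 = -5 / 17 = -0.29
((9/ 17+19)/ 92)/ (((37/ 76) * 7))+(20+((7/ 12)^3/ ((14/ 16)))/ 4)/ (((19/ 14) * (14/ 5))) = 8878004633/ 1662431904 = 5.34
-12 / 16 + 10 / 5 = 5 / 4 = 1.25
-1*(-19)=19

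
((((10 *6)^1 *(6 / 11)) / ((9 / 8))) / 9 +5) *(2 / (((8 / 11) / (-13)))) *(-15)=52975 / 12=4414.58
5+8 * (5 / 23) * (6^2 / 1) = 1555 / 23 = 67.61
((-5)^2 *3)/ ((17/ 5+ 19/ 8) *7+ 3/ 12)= 3000/ 1627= 1.84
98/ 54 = 1.81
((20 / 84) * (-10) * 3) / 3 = -50 / 21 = -2.38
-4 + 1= -3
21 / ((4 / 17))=357 / 4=89.25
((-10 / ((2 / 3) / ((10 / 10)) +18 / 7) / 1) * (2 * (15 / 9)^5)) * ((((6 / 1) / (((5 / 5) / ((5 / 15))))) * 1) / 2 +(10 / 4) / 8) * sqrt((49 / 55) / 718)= -1071875 * sqrt(39490) / 58002912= -3.67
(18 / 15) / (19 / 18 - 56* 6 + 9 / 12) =-216 / 60155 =-0.00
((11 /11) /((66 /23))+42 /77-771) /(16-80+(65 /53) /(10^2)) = 26938310 /2238291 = 12.04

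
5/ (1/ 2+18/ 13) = 130/ 49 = 2.65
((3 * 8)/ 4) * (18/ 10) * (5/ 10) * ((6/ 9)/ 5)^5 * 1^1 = 32/ 140625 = 0.00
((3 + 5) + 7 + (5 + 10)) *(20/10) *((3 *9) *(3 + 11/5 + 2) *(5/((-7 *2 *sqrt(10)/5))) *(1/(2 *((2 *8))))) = -3645 *sqrt(10)/56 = -205.83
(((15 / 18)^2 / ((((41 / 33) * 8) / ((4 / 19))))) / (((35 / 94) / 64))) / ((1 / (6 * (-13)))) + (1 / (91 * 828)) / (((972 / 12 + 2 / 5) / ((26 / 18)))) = -465932594735 / 2362678956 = -197.21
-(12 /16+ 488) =-1955 /4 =-488.75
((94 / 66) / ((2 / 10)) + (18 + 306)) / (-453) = -10927 / 14949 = -0.73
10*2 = 20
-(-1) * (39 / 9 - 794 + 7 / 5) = -11824 / 15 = -788.27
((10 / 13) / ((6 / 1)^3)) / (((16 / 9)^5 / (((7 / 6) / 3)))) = 8505 / 109051904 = 0.00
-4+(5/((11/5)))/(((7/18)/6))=2392/77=31.06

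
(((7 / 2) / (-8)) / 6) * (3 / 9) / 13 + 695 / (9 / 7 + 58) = 3642331 / 310752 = 11.72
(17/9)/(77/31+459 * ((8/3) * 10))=527/3415653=0.00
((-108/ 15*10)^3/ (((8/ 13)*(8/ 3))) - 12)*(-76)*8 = 138295680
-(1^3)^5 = -1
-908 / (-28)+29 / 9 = 2246 / 63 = 35.65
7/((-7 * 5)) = -1/5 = -0.20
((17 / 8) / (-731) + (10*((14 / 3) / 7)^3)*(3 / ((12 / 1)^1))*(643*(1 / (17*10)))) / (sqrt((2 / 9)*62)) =441925*sqrt(31) / 3263184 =0.75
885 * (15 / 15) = 885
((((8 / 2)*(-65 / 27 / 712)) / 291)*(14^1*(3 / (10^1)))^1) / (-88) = 91 / 41024016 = 0.00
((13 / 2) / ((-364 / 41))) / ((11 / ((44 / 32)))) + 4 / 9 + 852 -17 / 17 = 851.35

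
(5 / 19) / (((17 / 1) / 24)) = 120 / 323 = 0.37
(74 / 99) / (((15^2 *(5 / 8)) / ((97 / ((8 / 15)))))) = 7178 / 7425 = 0.97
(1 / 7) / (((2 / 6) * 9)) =1 / 21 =0.05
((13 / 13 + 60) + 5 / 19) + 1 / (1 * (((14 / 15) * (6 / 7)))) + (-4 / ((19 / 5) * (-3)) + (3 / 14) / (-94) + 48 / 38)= 2405069 / 37506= 64.12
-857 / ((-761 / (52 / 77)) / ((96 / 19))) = 4278144 / 1113343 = 3.84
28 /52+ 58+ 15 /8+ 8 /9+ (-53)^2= 2686603 /936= 2870.30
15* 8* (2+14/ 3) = 800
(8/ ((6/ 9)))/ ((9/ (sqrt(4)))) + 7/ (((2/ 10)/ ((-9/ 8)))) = -36.71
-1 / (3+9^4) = -1 / 6564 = -0.00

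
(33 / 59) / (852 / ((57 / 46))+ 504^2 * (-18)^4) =627 / 29892120004312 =0.00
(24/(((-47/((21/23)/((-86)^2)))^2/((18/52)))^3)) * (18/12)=562711519881/1147613454500839400437728057297134575333842944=0.00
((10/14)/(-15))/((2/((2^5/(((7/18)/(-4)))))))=384/49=7.84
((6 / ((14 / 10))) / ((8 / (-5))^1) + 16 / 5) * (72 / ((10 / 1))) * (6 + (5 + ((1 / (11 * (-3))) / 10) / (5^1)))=3974631 / 96250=41.29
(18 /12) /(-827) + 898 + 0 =1485289 /1654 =898.00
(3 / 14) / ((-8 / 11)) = -33 / 112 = -0.29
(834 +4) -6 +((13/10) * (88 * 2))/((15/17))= 81848/75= 1091.31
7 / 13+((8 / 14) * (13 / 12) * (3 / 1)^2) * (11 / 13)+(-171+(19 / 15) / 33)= -7464356 / 45045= -165.71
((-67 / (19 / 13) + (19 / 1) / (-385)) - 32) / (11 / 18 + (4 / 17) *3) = -174351456 / 2947945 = -59.14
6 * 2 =12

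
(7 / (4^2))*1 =7 / 16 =0.44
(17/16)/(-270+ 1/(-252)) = -0.00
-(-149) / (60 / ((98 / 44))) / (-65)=-7301 / 85800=-0.09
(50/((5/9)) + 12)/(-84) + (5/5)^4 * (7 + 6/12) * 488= 51223/14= 3658.79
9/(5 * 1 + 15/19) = 171/110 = 1.55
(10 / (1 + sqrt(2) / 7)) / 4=245 / 94 - 35 * sqrt(2) / 94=2.08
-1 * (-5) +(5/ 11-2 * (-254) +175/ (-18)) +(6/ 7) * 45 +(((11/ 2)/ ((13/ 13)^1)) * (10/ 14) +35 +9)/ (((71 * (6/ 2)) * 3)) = 8895554/ 16401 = 542.38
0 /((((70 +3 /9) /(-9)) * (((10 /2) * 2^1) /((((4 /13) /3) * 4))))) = 0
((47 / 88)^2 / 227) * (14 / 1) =15463 / 878944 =0.02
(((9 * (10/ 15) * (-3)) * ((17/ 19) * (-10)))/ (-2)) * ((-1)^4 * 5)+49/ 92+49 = -617217/ 1748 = -353.10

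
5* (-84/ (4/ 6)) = -630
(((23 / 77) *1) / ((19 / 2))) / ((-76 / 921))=-21183 / 55594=-0.38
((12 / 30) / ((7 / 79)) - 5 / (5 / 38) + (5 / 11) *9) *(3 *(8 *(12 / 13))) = -3259296 / 5005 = -651.21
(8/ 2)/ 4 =1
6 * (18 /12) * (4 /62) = 18 /31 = 0.58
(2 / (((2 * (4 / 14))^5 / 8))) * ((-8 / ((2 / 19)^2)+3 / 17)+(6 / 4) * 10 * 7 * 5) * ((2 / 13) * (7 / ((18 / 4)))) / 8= -196826777 / 127296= -1546.21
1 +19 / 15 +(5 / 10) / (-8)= 529 / 240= 2.20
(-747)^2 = 558009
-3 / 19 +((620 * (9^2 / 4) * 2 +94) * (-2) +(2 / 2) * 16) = -957451 / 19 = -50392.16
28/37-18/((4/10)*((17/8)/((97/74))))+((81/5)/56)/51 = -4754521/176120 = -27.00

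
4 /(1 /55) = 220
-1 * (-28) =28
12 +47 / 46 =13.02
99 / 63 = 11 / 7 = 1.57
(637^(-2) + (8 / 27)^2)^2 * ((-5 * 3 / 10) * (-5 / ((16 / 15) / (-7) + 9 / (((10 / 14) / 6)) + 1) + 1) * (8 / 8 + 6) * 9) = -2529817100429646775 / 3716244203230210743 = -0.68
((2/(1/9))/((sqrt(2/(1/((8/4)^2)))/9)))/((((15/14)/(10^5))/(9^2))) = 433003908.53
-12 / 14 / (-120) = 1 / 140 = 0.01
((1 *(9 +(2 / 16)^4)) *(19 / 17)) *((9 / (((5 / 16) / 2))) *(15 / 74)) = 18911745 / 161024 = 117.45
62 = 62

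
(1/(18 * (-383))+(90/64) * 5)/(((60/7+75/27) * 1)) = 5428913/8763040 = 0.62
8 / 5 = 1.60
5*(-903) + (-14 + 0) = -4529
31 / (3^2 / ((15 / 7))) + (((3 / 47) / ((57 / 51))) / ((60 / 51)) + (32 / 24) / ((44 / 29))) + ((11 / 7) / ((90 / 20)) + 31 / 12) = 34781864 / 3094245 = 11.24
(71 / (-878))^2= 5041 / 770884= 0.01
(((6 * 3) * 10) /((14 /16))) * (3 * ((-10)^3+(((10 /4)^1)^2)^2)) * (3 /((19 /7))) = -12453750 /19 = -655460.53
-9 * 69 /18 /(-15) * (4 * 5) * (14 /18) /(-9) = -322 /81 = -3.98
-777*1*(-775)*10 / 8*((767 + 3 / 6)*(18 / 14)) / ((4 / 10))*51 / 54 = 56120559375 / 32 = 1753767480.47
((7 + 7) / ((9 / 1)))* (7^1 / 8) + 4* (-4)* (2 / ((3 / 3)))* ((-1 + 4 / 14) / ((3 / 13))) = 100.41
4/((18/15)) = 10/3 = 3.33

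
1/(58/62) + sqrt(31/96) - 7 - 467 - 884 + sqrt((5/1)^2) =-39206/29 + sqrt(186)/24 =-1351.36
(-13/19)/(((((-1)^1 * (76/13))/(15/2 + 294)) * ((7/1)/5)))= 509535/20216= 25.20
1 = 1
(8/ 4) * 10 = 20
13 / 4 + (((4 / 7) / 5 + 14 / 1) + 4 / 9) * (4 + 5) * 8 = 147207 / 140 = 1051.48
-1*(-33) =33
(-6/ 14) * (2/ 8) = -3/ 28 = -0.11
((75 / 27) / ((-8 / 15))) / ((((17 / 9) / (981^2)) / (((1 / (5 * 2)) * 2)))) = -72177075 / 136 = -530713.79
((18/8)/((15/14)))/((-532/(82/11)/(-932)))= 28659/1045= 27.42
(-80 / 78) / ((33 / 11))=-40 / 117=-0.34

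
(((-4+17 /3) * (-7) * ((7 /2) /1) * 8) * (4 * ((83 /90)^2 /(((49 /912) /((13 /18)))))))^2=2964873938830336 /13286025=223157335.53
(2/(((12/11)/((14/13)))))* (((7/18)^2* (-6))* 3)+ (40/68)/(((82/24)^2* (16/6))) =-107441941/20061054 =-5.36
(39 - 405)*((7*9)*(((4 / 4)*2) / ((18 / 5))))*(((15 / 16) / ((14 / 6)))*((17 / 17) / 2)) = -41175 / 16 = -2573.44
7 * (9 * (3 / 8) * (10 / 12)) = 315 / 16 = 19.69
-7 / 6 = -1.17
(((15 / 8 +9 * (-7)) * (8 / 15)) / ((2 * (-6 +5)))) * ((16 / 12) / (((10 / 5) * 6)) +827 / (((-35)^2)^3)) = 1.81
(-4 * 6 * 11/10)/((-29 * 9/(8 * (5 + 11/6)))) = 7216/1305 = 5.53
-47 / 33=-1.42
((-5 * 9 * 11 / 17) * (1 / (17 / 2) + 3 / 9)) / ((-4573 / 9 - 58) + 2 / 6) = 34155 / 1471588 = 0.02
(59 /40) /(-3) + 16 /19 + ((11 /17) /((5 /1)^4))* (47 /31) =52869877 /150195000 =0.35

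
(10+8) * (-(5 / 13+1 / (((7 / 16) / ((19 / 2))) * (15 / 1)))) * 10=-329.80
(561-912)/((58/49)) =-17199/58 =-296.53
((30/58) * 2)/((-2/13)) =-195/29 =-6.72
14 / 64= 0.22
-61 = -61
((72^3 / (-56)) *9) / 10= -209952 / 35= -5998.63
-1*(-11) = 11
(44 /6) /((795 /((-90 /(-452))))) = 11 /5989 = 0.00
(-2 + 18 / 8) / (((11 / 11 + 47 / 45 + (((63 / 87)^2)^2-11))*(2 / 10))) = -159138225 / 1105130392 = -0.14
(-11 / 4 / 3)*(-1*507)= 1859 / 4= 464.75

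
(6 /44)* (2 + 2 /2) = 0.41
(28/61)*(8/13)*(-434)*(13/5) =-97216/305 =-318.74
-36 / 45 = -4 / 5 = -0.80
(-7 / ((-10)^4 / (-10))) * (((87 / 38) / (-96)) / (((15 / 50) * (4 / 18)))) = -609 / 243200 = -0.00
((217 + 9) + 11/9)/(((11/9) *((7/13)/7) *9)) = 26585/99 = 268.54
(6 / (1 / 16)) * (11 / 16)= 66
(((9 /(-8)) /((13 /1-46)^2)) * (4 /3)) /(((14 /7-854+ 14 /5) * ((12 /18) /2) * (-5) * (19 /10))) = -5 /9761554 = -0.00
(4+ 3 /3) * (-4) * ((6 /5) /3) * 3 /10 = -12 /5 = -2.40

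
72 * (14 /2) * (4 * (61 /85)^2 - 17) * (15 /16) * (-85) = 20400849 /34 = 600024.97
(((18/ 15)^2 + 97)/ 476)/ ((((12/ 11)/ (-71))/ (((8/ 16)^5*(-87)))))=55739189/ 1523200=36.59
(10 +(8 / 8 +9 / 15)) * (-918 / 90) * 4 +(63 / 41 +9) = -474312 / 1025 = -462.74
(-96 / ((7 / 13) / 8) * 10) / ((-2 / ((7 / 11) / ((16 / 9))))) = 28080 / 11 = 2552.73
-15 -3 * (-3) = -6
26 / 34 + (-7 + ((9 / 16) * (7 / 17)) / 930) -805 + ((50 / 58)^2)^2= -48347444511259 / 59637933920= -810.68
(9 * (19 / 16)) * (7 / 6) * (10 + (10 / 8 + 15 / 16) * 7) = 161595 / 512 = 315.62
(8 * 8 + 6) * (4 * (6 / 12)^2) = 70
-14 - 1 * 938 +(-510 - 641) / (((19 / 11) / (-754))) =9528306 / 19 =501489.79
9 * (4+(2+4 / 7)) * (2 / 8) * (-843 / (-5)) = 174501 / 70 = 2492.87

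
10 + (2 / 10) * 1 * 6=56 / 5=11.20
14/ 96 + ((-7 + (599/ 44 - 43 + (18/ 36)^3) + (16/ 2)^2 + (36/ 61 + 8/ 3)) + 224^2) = 539023869/ 10736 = 50207.14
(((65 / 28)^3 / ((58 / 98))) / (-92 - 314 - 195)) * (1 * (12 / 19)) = -823875 / 37088912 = -0.02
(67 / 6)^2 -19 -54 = 1861 / 36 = 51.69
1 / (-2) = -1 / 2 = -0.50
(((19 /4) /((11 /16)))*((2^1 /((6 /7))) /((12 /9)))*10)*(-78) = -103740 /11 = -9430.91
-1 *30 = -30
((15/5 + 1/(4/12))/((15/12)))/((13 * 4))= 0.09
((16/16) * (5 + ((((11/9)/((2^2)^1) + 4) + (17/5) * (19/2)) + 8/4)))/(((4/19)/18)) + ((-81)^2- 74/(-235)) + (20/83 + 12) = 1607497687/156040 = 10301.83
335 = 335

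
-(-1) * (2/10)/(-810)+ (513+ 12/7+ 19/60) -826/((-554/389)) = 17198272657/15705900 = 1095.02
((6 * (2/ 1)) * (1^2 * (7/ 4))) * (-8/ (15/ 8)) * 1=-89.60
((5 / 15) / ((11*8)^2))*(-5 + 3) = -1 / 11616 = -0.00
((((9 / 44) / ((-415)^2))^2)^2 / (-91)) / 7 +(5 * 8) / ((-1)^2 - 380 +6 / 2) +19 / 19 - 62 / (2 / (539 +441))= -2999216140670994511940327254600308367 / 98726279267761536877385900000000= -30379.11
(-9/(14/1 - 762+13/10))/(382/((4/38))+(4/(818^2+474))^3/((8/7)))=29627166252540315/8920325965884561700559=0.00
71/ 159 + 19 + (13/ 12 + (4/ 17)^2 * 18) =3956641/ 183804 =21.53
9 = 9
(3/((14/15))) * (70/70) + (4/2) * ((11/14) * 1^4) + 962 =966.79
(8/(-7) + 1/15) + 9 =832/105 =7.92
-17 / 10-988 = -9897 / 10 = -989.70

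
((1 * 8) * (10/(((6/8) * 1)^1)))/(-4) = -80/3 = -26.67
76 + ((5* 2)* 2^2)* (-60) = -2324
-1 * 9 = -9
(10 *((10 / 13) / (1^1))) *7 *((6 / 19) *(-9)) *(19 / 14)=-2700 / 13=-207.69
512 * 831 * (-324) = -137852928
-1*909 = -909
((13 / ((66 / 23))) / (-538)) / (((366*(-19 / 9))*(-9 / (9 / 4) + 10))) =0.00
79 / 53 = 1.49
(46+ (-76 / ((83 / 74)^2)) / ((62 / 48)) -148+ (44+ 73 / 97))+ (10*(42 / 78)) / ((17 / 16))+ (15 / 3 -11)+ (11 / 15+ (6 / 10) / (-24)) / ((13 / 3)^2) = -104.91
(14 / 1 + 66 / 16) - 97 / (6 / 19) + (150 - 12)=-3625 / 24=-151.04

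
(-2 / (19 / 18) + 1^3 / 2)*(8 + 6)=-371 / 19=-19.53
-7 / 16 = -0.44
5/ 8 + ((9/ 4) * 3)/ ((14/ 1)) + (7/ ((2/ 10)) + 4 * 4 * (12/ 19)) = 24585/ 532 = 46.21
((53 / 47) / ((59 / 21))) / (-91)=-159 / 36049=-0.00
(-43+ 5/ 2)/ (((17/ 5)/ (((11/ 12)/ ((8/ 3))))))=-4.09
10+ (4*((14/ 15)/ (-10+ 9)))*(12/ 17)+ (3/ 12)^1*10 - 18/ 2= 147/ 170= 0.86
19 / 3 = 6.33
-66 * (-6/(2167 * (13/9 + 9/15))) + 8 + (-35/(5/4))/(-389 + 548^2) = 1570379661/194130695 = 8.09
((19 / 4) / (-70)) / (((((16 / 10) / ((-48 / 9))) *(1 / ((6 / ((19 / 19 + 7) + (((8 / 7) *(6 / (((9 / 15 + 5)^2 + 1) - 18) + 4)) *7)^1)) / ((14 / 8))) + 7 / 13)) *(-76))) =-4667 / 20667808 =-0.00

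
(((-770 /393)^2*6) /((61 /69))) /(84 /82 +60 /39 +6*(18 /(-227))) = 235702567100 /18881510377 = 12.48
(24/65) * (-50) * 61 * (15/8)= -2111.54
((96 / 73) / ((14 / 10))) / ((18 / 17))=1360 / 1533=0.89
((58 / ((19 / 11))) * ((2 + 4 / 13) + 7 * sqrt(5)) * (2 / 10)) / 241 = 3828 / 59527 + 4466 * sqrt(5) / 22895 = 0.50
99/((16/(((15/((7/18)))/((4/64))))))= 26730/7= 3818.57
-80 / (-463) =80 / 463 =0.17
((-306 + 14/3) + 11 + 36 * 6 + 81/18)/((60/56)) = -2933/45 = -65.18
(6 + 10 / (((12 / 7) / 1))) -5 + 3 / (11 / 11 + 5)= 22 / 3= 7.33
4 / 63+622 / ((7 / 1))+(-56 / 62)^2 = 5432914 / 60543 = 89.74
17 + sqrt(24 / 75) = 2 * sqrt(2) / 5 + 17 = 17.57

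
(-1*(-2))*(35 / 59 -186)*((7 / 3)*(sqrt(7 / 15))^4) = -7504154 / 39825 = -188.43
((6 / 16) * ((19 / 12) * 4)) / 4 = 19 / 32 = 0.59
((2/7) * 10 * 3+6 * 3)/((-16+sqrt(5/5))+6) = -62/21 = -2.95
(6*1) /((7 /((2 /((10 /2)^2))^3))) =48 /109375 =0.00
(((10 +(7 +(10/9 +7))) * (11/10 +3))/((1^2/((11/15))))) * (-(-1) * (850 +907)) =89541991/675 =132654.80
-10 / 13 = -0.77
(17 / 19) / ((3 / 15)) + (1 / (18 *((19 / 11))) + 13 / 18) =298 / 57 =5.23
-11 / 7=-1.57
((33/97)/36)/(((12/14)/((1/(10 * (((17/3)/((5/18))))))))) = 77/1424736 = 0.00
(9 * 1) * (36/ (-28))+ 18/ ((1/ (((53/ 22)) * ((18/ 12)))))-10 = 6695/ 154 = 43.47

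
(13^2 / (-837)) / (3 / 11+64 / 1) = -1859 / 591759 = -0.00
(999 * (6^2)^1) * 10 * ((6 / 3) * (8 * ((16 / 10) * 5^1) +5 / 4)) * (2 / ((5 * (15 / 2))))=12515472 / 5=2503094.40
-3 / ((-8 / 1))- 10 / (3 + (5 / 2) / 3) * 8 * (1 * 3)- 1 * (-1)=-11267 / 184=-61.23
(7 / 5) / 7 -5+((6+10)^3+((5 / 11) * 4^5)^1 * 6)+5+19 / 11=378986 / 55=6890.65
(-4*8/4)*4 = -32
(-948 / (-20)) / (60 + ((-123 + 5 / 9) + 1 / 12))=-8532 / 11225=-0.76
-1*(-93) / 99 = 31 / 33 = 0.94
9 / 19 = 0.47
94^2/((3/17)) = 150212/3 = 50070.67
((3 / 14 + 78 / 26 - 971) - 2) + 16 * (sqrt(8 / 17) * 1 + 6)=-12233 / 14 + 32 * sqrt(34) / 17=-862.81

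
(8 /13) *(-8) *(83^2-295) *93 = -3019037.54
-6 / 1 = -6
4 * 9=36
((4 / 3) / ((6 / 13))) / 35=0.08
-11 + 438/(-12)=-95/2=-47.50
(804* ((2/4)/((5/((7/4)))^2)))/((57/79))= 259357/3800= 68.25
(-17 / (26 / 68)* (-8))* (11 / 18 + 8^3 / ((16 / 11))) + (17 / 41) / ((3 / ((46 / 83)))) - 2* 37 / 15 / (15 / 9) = 1248384309076 / 9953775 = 125418.18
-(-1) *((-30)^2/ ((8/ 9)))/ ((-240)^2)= 9/ 512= 0.02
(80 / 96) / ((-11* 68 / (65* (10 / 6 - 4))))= 2275 / 13464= 0.17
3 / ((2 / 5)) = 15 / 2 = 7.50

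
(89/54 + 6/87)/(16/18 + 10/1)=2689/17052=0.16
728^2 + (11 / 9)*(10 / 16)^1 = 38158903 / 72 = 529984.76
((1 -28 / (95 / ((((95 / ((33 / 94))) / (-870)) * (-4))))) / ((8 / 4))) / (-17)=-9091 / 488070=-0.02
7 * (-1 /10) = -7 /10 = -0.70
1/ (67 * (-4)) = -1/ 268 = -0.00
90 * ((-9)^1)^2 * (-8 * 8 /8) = -58320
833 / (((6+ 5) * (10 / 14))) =5831 / 55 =106.02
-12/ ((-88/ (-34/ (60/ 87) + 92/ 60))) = -1433/ 220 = -6.51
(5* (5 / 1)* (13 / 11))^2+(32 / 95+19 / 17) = 170868604 / 195415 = 874.39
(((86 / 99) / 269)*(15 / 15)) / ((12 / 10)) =215 / 79893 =0.00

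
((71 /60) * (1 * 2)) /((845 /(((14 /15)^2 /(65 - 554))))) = -6958 /1394566875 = -0.00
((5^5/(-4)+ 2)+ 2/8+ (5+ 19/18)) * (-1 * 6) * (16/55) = 222608/165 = 1349.14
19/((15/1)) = 19/15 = 1.27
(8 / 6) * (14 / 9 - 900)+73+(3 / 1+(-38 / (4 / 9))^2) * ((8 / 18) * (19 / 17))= 1151080 / 459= 2507.80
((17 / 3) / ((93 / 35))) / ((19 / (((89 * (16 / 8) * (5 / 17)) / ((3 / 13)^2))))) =5264350 / 47709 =110.34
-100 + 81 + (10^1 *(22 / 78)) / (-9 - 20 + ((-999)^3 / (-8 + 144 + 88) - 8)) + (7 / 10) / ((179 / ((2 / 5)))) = -3305792428592474 / 174003394863675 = -19.00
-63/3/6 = -7/2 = -3.50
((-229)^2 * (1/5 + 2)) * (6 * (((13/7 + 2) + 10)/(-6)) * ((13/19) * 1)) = -727409111/665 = -1093848.29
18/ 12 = 3/ 2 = 1.50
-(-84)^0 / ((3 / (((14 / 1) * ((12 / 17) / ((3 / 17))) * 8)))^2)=-200704 / 9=-22300.44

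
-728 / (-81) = 8.99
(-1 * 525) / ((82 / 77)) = -40425 / 82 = -492.99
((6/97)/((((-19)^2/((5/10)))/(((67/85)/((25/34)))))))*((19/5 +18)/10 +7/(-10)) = 14874/109428125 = 0.00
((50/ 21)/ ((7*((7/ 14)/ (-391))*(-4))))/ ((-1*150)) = -391/ 882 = -0.44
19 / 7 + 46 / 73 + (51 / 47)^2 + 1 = 6233091 / 1128799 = 5.52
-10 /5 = -2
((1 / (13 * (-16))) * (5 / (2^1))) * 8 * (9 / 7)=-45 / 364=-0.12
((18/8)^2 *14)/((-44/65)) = -36855/352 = -104.70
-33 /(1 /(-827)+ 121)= -27291 /100066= -0.27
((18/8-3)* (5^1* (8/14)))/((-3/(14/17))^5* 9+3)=384160/1034537929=0.00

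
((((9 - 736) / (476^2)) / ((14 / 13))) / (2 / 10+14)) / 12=-47255 / 2702598528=-0.00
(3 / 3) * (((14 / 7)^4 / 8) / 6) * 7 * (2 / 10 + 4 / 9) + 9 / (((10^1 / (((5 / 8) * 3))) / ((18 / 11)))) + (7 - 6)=62549 / 11880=5.27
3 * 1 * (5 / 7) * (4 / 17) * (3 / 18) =10 / 119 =0.08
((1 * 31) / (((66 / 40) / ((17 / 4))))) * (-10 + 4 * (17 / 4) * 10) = 421600 / 33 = 12775.76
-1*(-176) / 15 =176 / 15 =11.73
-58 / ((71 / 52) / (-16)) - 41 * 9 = 22057 / 71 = 310.66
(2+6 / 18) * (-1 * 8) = -56 / 3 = -18.67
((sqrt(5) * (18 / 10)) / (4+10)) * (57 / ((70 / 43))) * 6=66177 * sqrt(5) / 2450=60.40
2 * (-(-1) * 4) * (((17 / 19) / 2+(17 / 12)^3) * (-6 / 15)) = -21607 / 2052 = -10.53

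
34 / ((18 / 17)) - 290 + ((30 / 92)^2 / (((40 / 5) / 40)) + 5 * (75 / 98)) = -236583689 / 933156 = -253.53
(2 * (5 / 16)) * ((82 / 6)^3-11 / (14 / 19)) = 4796255 / 3024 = 1586.06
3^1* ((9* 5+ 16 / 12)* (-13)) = -1807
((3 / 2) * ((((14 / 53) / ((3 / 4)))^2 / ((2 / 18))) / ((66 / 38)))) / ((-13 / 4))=-119168 / 401687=-0.30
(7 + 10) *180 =3060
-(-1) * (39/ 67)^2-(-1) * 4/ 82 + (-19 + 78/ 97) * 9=-2916698482/ 17852753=-163.38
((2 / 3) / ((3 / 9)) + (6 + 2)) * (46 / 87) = 460 / 87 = 5.29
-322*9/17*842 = -2440116/17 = -143536.24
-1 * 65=-65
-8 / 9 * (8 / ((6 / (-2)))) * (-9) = -64 / 3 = -21.33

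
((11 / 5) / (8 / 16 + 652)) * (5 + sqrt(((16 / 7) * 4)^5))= 22 / 1305 + 720896 * sqrt(7) / 2238075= 0.87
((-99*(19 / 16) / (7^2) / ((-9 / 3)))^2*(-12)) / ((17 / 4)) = -1179387 / 653072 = -1.81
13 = 13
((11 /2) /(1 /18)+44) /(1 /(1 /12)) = 143 /12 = 11.92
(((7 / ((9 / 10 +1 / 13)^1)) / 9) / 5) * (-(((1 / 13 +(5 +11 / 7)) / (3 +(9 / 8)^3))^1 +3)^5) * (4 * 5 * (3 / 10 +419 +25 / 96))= -44378363748430573025903720568289 / 17942545482253198307514468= -2473359.41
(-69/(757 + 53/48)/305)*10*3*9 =-178848/2219729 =-0.08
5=5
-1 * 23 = -23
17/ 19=0.89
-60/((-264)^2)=-5/5808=-0.00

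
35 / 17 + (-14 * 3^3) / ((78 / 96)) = -102361 / 221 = -463.17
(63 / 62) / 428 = 63 / 26536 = 0.00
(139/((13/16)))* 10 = 22240/13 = 1710.77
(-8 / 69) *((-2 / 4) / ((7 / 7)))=4 / 69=0.06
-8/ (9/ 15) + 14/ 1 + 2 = 8/ 3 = 2.67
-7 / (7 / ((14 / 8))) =-7 / 4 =-1.75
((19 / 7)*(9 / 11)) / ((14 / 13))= 2223 / 1078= 2.06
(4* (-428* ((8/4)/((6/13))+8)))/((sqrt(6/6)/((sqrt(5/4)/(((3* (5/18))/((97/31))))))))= -6144368* sqrt(5)/155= -88640.16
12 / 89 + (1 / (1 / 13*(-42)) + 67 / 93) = 63239 / 115878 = 0.55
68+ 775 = 843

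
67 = 67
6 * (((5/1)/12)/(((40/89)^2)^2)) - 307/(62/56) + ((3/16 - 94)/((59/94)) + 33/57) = -12985104735009/35585024000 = -364.90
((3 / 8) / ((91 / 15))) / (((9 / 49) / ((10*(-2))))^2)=85750 / 117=732.91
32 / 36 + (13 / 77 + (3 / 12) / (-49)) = 20425 / 19404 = 1.05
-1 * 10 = -10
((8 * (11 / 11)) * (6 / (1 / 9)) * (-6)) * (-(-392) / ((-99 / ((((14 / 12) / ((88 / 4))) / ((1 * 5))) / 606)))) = 10976 / 61105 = 0.18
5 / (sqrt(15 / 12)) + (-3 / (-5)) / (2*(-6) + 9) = -1 / 5 + 2*sqrt(5) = 4.27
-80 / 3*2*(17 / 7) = -2720 / 21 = -129.52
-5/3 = -1.67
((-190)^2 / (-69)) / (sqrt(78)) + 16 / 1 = 16 - 18050 * sqrt(78) / 2691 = -43.24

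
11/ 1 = 11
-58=-58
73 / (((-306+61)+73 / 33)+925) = 2409 / 22513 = 0.11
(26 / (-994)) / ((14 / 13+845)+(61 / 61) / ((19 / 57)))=-169 / 5485886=-0.00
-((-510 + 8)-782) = 1284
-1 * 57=-57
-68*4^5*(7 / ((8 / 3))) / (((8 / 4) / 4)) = -365568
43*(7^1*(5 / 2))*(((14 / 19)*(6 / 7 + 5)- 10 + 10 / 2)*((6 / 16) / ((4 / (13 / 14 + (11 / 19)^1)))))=-3362385 / 46208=-72.77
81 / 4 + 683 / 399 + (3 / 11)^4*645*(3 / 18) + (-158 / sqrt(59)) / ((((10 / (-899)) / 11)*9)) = 527078861 / 23367036 + 781231*sqrt(59) / 2655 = 2282.73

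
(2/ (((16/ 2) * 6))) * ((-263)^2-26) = 69143/ 24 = 2880.96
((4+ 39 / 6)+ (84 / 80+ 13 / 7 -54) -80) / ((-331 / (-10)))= -16883 / 4634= -3.64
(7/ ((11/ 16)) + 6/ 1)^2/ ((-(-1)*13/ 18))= 570312/ 1573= 362.56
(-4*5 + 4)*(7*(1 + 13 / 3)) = -1792 / 3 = -597.33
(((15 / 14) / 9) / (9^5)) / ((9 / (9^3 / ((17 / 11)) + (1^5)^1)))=2870 / 27103491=0.00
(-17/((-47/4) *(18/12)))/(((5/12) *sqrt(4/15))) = 4.48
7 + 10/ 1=17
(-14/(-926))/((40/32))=28/2315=0.01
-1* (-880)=880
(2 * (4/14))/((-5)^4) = 4/4375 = 0.00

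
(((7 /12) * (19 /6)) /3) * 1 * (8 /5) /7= 0.14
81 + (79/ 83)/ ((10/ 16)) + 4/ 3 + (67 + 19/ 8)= 1526183/ 9960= 153.23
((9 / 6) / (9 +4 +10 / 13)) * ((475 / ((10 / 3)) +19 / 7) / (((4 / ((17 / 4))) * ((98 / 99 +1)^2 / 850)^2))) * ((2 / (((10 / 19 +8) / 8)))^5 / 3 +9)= 208262268653585624285039375 / 16046895149165513808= 12978352.93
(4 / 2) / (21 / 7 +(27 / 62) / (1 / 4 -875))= 216938 / 325353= 0.67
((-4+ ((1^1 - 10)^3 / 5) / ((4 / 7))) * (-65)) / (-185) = -67379 / 740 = -91.05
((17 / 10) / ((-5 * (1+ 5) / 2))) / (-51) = 1 / 450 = 0.00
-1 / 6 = -0.17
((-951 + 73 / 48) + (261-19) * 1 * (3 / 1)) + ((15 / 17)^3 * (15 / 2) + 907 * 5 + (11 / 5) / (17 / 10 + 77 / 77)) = 9163505177 / 2122416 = 4317.49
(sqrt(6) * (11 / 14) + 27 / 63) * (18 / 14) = 27 / 49 + 99 * sqrt(6) / 98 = 3.03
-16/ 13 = -1.23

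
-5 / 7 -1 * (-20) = 19.29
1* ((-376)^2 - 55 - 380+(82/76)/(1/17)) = 5356455/38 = 140959.34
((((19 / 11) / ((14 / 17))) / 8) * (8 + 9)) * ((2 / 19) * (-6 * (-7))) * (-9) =-7803 / 44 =-177.34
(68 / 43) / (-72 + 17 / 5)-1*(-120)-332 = -3127128 / 14749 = -212.02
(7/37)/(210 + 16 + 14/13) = 91/109224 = 0.00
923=923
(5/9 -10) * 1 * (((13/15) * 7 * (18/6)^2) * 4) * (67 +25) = -569296/3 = -189765.33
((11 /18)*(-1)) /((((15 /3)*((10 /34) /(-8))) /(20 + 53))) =54604 /225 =242.68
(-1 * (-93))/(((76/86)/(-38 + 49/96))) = -4797467/1216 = -3945.29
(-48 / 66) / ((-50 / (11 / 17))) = 4 / 425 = 0.01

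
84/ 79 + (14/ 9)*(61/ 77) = 17954/ 7821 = 2.30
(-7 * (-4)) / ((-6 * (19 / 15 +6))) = -70 / 109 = -0.64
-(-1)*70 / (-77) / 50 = -1 / 55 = -0.02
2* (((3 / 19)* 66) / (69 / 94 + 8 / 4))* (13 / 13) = 37224 / 4883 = 7.62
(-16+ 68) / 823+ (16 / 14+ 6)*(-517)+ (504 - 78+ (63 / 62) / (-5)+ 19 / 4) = -3262.25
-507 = -507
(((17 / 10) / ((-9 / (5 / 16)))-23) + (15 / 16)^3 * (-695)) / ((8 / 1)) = -21960673 / 294912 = -74.47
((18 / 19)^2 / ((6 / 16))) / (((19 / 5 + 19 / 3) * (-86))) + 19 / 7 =5598133 / 2064559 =2.71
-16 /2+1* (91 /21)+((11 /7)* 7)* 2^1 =55 /3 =18.33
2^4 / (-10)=-8 / 5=-1.60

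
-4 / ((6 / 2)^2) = -0.44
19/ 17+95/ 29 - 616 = -611.61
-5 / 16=-0.31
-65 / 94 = -0.69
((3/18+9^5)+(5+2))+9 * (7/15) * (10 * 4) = 355345/6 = 59224.17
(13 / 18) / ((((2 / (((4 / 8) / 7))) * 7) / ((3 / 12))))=0.00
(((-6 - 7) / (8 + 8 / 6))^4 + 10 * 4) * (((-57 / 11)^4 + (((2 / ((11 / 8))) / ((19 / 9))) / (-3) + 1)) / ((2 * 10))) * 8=540087249071911 / 42746097856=12634.77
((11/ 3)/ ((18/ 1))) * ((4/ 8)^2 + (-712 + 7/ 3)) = -93643/ 648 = -144.51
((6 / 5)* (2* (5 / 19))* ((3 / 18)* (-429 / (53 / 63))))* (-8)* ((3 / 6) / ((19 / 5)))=1081080 / 19133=56.50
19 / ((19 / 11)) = 11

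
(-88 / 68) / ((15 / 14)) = -308 / 255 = -1.21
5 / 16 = 0.31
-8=-8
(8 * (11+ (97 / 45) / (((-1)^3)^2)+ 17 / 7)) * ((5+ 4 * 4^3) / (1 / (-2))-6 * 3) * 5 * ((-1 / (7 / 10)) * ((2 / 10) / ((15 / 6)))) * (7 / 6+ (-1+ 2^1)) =4084288 / 49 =83352.82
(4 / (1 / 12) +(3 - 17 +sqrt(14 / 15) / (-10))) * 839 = 28526 - 839 * sqrt(210) / 150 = 28444.94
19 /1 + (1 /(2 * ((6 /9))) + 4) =95 /4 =23.75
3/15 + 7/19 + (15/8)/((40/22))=4863/3040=1.60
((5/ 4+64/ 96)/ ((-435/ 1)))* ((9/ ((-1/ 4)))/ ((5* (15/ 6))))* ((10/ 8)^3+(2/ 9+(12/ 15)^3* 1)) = 4450247/ 130500000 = 0.03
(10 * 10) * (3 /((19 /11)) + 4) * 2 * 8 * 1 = 174400 /19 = 9178.95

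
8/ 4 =2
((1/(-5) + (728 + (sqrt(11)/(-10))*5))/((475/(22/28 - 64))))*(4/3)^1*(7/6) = -71567/475 + 59*sqrt(11)/570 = -150.32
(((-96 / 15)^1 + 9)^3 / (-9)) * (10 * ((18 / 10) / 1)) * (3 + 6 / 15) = -74698 / 625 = -119.52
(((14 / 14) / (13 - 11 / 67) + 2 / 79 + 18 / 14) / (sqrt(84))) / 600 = 660551 * sqrt(21) / 11984616000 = 0.00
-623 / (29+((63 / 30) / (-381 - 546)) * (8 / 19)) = -18288165 / 851267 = -21.48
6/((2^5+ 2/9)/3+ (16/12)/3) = 0.54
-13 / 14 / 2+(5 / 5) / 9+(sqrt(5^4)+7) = 7975 / 252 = 31.65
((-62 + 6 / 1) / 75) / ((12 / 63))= -98 / 25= -3.92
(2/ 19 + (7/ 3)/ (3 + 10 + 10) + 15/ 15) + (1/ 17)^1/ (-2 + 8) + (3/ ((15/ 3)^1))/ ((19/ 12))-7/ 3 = -164449/ 222870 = -0.74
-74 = -74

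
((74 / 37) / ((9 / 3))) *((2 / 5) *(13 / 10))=26 / 75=0.35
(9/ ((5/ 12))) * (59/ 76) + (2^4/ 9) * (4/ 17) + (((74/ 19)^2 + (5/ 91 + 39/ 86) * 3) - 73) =-84546621479/ 2161267290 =-39.12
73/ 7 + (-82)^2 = 47141/ 7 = 6734.43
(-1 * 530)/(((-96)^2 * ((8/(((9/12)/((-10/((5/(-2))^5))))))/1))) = -0.05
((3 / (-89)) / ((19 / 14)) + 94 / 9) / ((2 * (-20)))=-19822 / 76095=-0.26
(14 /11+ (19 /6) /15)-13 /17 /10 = 11843 /8415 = 1.41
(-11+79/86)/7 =-867/602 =-1.44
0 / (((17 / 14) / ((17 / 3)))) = 0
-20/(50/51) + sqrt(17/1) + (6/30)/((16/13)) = -1619/80 + sqrt(17) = -16.11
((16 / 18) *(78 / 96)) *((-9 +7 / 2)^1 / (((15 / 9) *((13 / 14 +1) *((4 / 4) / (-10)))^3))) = 332.26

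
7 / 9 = 0.78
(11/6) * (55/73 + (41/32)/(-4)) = 14839/18688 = 0.79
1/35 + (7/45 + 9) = 2893/315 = 9.18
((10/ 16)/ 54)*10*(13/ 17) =325/ 3672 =0.09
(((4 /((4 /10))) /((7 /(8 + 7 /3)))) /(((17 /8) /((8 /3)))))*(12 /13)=79360 /4641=17.10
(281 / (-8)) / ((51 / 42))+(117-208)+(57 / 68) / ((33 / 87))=-22013 / 187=-117.72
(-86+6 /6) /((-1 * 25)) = 17 /5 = 3.40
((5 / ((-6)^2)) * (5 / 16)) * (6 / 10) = 5 / 192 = 0.03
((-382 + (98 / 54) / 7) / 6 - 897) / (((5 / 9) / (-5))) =155621 / 18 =8645.61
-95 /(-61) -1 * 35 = -2040 /61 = -33.44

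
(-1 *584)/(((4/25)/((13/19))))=-47450/19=-2497.37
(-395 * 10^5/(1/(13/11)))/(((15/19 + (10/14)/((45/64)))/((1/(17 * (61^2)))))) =-614659500000/1503682147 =-408.77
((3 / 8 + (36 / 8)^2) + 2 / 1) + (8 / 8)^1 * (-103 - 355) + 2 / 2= -3475 / 8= -434.38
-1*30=-30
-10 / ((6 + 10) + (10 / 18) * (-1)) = -90 / 139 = -0.65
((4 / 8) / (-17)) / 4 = -1 / 136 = -0.01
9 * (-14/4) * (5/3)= -105/2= -52.50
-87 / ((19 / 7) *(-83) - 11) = 0.37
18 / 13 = 1.38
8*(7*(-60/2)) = -1680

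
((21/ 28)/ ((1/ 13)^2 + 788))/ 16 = 169/ 2841024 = 0.00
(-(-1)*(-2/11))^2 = 4/121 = 0.03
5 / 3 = 1.67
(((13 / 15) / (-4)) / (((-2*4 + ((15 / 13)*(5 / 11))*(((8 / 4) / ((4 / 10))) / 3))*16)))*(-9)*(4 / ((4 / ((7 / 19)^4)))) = -13390377 / 42495071680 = -0.00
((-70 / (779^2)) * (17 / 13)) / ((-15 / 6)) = 476 / 7888933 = 0.00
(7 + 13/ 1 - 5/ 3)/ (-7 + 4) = -55/ 9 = -6.11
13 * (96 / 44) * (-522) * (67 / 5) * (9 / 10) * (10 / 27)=-3637296 / 55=-66132.65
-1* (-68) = 68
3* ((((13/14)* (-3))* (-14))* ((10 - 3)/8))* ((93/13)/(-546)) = -279/208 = -1.34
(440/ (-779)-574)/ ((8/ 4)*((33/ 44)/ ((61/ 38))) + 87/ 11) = -150165103/ 2311293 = -64.97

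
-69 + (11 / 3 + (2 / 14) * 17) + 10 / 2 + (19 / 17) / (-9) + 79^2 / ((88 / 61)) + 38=405843083 / 94248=4306.12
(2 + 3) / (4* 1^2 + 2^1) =5 / 6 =0.83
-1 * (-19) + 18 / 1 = 37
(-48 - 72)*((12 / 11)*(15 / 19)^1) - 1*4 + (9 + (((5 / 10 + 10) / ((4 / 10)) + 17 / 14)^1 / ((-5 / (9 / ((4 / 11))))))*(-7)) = 14266979 / 16720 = 853.29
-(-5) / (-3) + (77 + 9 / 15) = 1139 / 15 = 75.93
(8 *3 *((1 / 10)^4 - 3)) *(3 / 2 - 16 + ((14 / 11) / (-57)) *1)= 546311789 / 522500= 1045.57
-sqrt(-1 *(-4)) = -2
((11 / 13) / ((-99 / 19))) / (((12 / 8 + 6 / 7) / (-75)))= 6650 / 1287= 5.17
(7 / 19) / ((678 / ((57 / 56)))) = 1 / 1808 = 0.00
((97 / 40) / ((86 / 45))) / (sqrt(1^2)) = 873 / 688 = 1.27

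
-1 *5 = -5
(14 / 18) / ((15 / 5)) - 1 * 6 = -155 / 27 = -5.74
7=7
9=9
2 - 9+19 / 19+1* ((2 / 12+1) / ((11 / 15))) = -97 / 22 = -4.41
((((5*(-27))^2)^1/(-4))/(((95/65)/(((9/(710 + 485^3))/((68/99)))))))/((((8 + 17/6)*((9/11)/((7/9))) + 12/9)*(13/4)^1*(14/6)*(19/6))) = -964565415/823503059422999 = -0.00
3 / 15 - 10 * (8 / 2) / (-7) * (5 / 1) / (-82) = -213 / 1435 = -0.15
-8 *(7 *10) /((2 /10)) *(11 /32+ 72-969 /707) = -40142425 /202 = -198724.88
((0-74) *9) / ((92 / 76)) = -12654 / 23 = -550.17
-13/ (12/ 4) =-13/ 3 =-4.33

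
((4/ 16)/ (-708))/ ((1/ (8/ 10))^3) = -4/ 22125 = -0.00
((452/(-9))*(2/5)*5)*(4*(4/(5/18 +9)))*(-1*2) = 57856/167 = 346.44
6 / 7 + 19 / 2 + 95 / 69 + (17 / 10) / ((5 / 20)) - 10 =8.53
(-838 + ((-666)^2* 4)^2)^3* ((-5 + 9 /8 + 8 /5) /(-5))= 354815107358391509941677786672963266119 /25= 14192604294335660397667110000000000000.00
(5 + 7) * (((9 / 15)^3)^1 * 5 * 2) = 648 / 25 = 25.92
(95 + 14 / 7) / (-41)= -97 / 41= -2.37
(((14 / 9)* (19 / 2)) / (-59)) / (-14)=19 / 1062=0.02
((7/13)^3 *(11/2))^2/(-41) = -14235529/791596676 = -0.02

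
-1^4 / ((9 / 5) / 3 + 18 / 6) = -5 / 18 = -0.28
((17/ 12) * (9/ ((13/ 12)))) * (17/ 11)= 2601/ 143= 18.19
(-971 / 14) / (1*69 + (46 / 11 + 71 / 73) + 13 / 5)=-3898565 / 4314366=-0.90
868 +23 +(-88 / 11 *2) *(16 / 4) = 827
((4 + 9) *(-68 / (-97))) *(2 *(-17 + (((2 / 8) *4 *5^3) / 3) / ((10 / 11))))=152932 / 291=525.54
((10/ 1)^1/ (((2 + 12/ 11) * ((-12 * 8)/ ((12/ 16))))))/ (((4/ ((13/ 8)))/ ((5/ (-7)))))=3575/ 487424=0.01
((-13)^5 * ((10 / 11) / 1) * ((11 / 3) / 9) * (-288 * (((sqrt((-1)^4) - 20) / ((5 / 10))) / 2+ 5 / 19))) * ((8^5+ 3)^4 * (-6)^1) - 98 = 97567574666870049978757212858 / 19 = 5135135508782634209408274000.00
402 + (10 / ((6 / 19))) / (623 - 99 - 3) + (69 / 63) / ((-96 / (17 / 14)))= 5911981057 / 14704704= 402.05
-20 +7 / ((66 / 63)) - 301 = -6915 / 22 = -314.32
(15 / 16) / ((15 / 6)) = 3 / 8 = 0.38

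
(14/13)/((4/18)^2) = 567/26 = 21.81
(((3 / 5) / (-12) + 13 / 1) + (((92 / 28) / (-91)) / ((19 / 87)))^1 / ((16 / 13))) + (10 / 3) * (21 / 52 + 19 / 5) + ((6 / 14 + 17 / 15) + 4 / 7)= 5608399 / 193648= 28.96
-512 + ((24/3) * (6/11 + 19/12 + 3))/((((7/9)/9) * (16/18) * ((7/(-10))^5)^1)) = -4775374168/1294139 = -3690.00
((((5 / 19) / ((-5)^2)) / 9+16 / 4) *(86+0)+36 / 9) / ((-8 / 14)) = -1041691 / 1710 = -609.18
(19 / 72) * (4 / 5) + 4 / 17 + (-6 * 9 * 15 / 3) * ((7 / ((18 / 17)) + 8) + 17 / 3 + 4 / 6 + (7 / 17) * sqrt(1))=-8821567 / 1530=-5765.73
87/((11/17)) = 1479/11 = 134.45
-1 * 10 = -10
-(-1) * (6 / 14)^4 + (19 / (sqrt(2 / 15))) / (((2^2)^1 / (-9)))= 81 / 2401-171 * sqrt(30) / 8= -117.04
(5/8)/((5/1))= 1/8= 0.12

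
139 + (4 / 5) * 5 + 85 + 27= 255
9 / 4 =2.25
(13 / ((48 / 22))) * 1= 143 / 24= 5.96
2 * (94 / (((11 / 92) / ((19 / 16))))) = 20539 / 11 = 1867.18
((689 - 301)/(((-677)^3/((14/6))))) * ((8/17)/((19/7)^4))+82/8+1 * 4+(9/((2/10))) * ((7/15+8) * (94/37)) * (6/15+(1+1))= 3566978824729004051111/1526097587112077820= 2337.32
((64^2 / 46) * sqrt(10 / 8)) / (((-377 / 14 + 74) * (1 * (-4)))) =-3584 * sqrt(5) / 15157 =-0.53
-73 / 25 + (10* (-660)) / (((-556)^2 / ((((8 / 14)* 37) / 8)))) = -40255249 / 13524700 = -2.98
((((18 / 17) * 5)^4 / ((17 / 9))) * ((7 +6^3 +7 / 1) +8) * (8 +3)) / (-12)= -90731.13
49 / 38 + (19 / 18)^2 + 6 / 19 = 16741 / 6156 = 2.72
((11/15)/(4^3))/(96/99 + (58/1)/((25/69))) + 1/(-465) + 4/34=250593827/2168373120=0.12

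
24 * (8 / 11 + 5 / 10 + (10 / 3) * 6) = 5604 / 11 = 509.45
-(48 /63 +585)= -12301 /21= -585.76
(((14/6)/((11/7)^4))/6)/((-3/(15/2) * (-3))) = 84035/1581228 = 0.05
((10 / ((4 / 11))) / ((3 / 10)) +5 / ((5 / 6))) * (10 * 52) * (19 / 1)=2894840 / 3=964946.67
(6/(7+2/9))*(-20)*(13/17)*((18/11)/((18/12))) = -2592/187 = -13.86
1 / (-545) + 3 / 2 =1633 / 1090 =1.50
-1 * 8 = -8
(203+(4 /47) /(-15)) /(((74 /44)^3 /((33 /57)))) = 16762305208 /678496935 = 24.71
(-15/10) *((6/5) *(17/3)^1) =-51/5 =-10.20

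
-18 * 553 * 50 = -497700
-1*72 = -72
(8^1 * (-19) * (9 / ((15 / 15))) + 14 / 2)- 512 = -1873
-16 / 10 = -8 / 5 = -1.60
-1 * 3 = -3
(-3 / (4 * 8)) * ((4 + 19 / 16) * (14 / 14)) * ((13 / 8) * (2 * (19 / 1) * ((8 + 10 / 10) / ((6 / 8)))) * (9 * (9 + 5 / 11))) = -21587553 / 704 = -30664.14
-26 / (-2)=13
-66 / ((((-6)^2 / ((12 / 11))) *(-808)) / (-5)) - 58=-23437 / 404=-58.01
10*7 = 70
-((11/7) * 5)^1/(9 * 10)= -11/126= -0.09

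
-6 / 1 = -6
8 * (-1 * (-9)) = 72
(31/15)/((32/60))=31/8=3.88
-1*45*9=-405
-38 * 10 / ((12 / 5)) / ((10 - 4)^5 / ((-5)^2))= -11875 / 23328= -0.51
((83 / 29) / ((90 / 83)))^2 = 6.97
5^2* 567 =14175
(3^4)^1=81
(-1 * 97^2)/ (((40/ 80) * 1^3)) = -18818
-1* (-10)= 10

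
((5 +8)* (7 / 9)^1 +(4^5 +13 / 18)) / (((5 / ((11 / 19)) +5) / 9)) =682.99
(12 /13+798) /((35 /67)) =695862 /455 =1529.37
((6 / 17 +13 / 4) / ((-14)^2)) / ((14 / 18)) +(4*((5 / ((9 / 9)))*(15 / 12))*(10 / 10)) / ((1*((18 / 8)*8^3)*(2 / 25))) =80855 / 274176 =0.29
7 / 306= 0.02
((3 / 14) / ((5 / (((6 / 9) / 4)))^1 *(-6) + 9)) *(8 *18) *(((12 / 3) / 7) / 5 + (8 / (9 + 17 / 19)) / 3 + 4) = -173072 / 218785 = -0.79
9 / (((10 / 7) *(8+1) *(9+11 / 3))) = 21 / 380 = 0.06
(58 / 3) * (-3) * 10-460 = -1040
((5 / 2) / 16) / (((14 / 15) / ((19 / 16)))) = 0.20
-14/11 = -1.27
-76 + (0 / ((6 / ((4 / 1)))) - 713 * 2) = -1502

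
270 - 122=148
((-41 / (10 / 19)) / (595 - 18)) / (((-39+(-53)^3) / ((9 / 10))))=7011 / 8592453200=0.00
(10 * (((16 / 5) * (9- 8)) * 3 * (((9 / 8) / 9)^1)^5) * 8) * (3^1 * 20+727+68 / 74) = 87459 / 4736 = 18.47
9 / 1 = 9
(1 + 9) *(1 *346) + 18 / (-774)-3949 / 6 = 722867 / 258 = 2801.81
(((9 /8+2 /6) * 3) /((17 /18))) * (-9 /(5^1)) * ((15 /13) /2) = -8505 /1768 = -4.81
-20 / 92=-5 / 23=-0.22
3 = 3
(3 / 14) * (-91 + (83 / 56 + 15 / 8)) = -3681 / 196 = -18.78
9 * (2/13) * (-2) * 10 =-360/13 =-27.69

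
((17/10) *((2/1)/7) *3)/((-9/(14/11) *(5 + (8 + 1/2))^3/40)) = -2176/649539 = -0.00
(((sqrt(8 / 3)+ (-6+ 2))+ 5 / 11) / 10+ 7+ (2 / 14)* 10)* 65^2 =845* sqrt(6) / 3+ 5253365 / 154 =34802.70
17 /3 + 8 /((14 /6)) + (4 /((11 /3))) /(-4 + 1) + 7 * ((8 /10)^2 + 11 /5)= 28.61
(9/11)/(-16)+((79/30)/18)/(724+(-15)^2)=-1149559/22548240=-0.05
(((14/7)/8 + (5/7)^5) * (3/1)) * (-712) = -15649938/16807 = -931.16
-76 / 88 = -0.86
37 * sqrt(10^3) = 370 * sqrt(10) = 1170.04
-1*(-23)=23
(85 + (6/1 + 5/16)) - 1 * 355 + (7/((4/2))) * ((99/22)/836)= -220427/836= -263.67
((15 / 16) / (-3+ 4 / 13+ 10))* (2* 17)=663 / 152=4.36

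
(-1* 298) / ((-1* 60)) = 149 / 30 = 4.97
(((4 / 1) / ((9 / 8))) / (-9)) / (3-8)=32 / 405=0.08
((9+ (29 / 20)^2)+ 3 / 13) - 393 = -1984667 / 5200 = -381.67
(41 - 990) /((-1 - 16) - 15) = 949 /32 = 29.66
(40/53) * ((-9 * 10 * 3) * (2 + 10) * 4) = -518400/53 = -9781.13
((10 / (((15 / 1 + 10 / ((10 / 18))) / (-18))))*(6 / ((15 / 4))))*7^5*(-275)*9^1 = 363031200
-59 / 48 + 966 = 46309 / 48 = 964.77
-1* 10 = -10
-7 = -7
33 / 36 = 11 / 12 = 0.92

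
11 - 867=-856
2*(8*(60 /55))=192 /11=17.45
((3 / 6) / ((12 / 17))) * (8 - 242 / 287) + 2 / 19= 338609 / 65436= 5.17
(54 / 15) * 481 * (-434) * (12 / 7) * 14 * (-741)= 66824660448 / 5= 13364932089.60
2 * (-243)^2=118098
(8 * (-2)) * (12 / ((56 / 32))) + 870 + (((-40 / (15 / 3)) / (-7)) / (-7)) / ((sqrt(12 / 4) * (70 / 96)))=5322 / 7-128 * sqrt(3) / 1715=760.16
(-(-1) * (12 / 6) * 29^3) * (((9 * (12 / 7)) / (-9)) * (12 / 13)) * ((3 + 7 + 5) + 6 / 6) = -112384512 / 91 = -1234994.64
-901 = -901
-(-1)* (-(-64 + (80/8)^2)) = -36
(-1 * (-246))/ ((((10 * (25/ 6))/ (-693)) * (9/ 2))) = -113652/ 125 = -909.22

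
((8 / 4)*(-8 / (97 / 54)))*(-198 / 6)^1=28512 / 97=293.94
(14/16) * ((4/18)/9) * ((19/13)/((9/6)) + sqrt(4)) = 203/3159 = 0.06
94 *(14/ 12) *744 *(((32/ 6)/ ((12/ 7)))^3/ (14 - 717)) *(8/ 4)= -3582215168/ 512487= -6989.87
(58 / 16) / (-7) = -29 / 56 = -0.52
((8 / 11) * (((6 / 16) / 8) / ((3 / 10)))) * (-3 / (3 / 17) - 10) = -135 / 44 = -3.07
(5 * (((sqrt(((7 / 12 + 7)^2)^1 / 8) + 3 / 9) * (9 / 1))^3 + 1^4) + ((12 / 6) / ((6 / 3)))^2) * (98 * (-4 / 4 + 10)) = 1486987173 / 64 + 46944240525 * sqrt(2) / 1024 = 88067359.76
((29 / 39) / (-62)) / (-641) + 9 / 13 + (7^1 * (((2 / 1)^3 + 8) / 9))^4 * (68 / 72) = 691030731875605 / 30507429654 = 22651.23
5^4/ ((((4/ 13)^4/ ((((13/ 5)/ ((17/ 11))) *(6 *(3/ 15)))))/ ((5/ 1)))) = 1531583625/ 2176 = 703852.77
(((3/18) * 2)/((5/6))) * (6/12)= 1/5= 0.20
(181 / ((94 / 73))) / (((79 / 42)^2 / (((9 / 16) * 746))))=19561014081 / 1173308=16671.68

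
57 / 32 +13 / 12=275 / 96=2.86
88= 88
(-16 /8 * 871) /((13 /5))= -670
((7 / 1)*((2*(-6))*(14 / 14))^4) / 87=48384 / 29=1668.41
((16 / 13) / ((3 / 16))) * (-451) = -115456 / 39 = -2960.41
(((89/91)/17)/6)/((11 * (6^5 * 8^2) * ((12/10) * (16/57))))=8455/1625999671296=0.00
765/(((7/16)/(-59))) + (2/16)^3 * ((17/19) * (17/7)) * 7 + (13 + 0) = -103152.68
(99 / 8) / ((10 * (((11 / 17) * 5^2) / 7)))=1071 / 2000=0.54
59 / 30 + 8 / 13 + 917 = 358637 / 390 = 919.58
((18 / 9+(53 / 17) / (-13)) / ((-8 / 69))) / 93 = -8947 / 54808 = -0.16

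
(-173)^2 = 29929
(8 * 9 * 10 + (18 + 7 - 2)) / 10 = 74.30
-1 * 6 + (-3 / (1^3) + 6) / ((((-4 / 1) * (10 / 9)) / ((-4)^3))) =37.20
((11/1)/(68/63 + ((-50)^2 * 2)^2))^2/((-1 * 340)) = -480249/843412572828001572160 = -0.00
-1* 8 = -8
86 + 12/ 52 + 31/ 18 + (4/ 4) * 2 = 21049/ 234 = 89.95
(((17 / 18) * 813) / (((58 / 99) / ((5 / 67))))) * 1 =760155 / 7772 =97.81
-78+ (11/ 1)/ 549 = -42811/ 549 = -77.98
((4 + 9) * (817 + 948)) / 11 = 22945 / 11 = 2085.91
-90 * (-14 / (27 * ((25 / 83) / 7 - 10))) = -16268 / 3471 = -4.69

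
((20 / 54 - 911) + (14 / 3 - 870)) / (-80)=22.20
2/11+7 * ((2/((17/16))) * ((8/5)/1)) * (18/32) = 12.04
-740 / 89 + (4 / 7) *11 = -1264 / 623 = -2.03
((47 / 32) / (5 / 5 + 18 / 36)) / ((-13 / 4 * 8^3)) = -47 / 79872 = -0.00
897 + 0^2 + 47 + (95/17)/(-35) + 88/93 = 10455953/11067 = 944.79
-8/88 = -1/11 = -0.09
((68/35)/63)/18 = 0.00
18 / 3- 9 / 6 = 9 / 2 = 4.50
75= 75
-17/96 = -0.18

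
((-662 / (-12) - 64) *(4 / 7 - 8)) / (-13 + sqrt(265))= 8957 / 1008 + 689 *sqrt(265) / 1008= 20.01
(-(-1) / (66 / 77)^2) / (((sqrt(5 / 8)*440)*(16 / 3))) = 49*sqrt(10) / 211200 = 0.00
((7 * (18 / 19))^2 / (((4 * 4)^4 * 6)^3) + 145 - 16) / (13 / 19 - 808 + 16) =-0.16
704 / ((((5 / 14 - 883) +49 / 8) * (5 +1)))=-19712 / 147255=-0.13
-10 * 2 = -20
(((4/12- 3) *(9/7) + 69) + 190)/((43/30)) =53670/301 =178.31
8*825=6600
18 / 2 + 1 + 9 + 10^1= 29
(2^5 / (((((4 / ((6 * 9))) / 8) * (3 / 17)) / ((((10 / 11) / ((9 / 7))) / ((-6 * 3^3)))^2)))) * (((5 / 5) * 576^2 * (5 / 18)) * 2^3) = 218365952000 / 793881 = 275061.32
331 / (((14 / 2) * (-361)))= -331 / 2527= -0.13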